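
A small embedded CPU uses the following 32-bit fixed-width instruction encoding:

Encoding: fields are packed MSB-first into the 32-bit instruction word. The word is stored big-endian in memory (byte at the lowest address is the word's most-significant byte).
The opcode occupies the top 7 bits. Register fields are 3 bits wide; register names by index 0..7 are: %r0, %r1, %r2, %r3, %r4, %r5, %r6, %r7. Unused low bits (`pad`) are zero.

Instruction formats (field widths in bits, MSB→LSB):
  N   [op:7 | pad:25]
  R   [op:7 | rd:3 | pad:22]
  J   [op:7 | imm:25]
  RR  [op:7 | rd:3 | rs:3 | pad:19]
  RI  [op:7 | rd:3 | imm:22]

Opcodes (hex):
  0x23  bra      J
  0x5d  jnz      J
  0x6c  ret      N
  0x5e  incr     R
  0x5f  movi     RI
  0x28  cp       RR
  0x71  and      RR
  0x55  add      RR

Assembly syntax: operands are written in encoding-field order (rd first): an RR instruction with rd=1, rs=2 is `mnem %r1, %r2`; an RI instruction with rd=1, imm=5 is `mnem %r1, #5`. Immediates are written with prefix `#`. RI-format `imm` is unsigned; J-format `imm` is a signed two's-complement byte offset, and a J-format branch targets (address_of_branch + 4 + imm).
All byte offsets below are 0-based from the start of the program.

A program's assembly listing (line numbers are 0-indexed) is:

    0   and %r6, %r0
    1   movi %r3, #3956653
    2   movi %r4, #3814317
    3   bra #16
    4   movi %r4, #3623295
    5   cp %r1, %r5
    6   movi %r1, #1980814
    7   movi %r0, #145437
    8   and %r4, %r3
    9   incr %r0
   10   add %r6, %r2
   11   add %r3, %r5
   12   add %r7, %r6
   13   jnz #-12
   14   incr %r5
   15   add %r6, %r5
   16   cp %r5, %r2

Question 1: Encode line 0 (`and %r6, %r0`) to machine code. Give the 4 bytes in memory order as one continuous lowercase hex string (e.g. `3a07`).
e3800000

line 0 (and): pack op=0x71:7|rd=6:3|rs=0:3|pad=0:19 = 0xe3800000; big→ e3 80 00 00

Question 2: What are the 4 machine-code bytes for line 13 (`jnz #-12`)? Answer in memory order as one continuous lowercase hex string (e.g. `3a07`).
bbfffff4

L13: jnz op=0x5d:7|imm=-12:25 ⇒ 0xbbfffff4 ⇒ big bb ff ff f4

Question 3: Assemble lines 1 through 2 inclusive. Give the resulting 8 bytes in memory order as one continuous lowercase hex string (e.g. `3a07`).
L1: movi op=0x5f:7|rd=3:3|imm=3956653:22 ⇒ 0xbefc5fad ⇒ big be fc 5f ad
L2: movi op=0x5f:7|rd=4:3|imm=3814317:22 ⇒ 0xbf3a33ad ⇒ big bf 3a 33 ad

befc5fadbf3a33ad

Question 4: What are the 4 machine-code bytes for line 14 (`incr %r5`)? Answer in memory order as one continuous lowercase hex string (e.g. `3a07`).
bd400000

14. incr fields op=0x5e:7|rd=5:3|pad=0:22 → word bd400000h → bd 40 00 00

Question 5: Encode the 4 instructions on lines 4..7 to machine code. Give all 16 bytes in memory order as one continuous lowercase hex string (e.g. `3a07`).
bf37497f50680000be5e398ebe02381d

L4: movi op=0x5f:7|rd=4:3|imm=3623295:22 ⇒ 0xbf37497f ⇒ big bf 37 49 7f
L5: cp op=0x28:7|rd=1:3|rs=5:3|pad=0:19 ⇒ 0x50680000 ⇒ big 50 68 00 00
L6: movi op=0x5f:7|rd=1:3|imm=1980814:22 ⇒ 0xbe5e398e ⇒ big be 5e 39 8e
L7: movi op=0x5f:7|rd=0:3|imm=145437:22 ⇒ 0xbe02381d ⇒ big be 02 38 1d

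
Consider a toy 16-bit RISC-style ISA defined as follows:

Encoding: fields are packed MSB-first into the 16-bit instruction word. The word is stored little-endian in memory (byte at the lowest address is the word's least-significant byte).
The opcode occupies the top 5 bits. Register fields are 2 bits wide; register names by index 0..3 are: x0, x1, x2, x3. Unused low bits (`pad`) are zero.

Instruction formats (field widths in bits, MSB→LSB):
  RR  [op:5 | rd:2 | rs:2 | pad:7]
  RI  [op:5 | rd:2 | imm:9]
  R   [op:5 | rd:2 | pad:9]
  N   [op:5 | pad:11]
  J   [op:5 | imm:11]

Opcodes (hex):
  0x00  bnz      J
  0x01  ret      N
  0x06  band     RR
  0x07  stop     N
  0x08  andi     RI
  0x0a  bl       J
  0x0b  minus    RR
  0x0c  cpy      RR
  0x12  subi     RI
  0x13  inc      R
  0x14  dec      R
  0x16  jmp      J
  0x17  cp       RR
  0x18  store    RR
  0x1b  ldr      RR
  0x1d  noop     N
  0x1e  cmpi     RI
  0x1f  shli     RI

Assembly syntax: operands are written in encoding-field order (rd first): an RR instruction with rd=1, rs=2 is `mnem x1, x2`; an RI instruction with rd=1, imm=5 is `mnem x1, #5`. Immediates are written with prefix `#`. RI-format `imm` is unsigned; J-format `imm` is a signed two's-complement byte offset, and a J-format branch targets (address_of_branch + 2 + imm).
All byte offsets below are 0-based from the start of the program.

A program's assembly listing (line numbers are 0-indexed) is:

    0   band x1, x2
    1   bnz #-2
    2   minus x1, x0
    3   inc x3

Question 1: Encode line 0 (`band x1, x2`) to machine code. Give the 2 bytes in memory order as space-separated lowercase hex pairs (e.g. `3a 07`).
00 33

L0: band op=0x6:5|rd=1:2|rs=2:2|pad=0:7 ⇒ 0x3300 ⇒ little 00 33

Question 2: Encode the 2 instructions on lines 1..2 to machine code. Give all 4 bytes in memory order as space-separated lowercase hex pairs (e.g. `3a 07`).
fe 07 00 5a

line 1 (bnz): pack op=0x0:5|imm=-2:11 = 0x07fe; little→ fe 07
line 2 (minus): pack op=0xb:5|rd=1:2|rs=0:2|pad=0:7 = 0x5a00; little→ 00 5a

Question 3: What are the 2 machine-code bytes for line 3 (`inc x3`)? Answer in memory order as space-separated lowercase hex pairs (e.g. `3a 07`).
L3: inc op=0x13:5|rd=3:2|pad=0:9 ⇒ 0x9e00 ⇒ little 00 9e

00 9e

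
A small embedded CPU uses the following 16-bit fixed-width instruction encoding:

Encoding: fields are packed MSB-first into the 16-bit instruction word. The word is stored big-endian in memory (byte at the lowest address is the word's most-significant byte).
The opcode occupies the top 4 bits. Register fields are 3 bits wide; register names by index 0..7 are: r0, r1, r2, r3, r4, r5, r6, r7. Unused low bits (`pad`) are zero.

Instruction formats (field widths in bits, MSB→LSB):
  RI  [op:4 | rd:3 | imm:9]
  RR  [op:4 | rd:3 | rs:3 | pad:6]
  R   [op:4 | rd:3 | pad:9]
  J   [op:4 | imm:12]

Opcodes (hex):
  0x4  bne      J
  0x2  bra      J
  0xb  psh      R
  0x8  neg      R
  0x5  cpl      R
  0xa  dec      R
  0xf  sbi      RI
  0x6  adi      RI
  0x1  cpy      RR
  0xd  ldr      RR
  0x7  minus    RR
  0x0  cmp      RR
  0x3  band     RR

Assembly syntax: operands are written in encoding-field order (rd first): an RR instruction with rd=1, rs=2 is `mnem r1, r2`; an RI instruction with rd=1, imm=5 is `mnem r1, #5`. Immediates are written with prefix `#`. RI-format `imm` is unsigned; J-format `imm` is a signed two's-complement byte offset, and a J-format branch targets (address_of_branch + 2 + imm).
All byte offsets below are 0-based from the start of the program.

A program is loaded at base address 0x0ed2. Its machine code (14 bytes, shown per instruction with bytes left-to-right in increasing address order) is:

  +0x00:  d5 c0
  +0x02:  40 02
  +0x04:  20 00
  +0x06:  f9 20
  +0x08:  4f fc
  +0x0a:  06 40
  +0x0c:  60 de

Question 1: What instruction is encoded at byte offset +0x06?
off 0x06: read f9 20 as big → 0xf920
  top 4b → 0xf → sbi [RI]
  rd: (w>>9)&0x7=0x4 → r4
  imm: (w>>0)&0x1ff=0x120 → #288

sbi r4, #288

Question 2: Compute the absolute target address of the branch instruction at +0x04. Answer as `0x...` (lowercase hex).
+0x04: 20 00 ⇒ word 0x2000 (big)
  top 4b → 0x2 → bra [J]
  [11:0] imm=0 = #0
  target = base 0x0ed2 + off 0x04 + 2 + imm 0 = 0x0ed8

0x0ed8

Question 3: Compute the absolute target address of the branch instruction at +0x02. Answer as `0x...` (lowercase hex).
0x0ed8

+0x02: 40 02 ⇒ word 0x4002 (big)
  top 4b → 0x4 → bne [J]
  imm@[11:0]=0x2 ⇒ #2
  target = base 0x0ed2 + off 0x02 + 2 + imm 2 = 0x0ed8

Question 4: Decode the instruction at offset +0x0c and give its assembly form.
+0x0c: 60 de ⇒ word 0x60de (big)
  op=0x60de>>12=0x6 ⇒ adi (RI)
  [11:9] rd=0 = r0
  [8:0] imm=222 = #222

adi r0, #222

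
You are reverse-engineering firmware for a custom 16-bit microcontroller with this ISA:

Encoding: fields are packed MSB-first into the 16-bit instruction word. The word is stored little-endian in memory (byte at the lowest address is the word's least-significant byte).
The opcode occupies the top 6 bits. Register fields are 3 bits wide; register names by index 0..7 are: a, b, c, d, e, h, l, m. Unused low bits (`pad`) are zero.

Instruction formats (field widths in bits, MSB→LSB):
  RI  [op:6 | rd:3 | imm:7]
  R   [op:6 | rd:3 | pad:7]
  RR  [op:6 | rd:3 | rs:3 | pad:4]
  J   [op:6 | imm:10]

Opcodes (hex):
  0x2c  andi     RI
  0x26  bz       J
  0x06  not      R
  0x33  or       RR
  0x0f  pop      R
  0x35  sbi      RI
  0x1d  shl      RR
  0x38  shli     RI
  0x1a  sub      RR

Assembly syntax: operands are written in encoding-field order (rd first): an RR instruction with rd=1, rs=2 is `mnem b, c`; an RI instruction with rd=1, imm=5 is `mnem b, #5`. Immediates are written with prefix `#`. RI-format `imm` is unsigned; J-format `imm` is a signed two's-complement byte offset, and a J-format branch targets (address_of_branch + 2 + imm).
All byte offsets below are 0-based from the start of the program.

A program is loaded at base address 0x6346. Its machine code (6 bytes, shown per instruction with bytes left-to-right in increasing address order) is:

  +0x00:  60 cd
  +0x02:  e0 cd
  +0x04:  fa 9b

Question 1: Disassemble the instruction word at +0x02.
@+02  little-endian(e0 cd) = 0xcde0
  op=0xcde0>>10=0x33 ⇒ or (RR)
  rd: (w>>7)&0x7=0x3 → d
  rs: (w>>4)&0x7=0x6 → l

or d, l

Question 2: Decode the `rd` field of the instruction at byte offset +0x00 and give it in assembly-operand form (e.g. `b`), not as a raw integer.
off 0x00: read 60 cd as little → 0xcd60
  op=0xcd60>>10=0x33 ⇒ or (RR)
  [9:7] rd=2 = c
  [6:4] rs=6 = l

c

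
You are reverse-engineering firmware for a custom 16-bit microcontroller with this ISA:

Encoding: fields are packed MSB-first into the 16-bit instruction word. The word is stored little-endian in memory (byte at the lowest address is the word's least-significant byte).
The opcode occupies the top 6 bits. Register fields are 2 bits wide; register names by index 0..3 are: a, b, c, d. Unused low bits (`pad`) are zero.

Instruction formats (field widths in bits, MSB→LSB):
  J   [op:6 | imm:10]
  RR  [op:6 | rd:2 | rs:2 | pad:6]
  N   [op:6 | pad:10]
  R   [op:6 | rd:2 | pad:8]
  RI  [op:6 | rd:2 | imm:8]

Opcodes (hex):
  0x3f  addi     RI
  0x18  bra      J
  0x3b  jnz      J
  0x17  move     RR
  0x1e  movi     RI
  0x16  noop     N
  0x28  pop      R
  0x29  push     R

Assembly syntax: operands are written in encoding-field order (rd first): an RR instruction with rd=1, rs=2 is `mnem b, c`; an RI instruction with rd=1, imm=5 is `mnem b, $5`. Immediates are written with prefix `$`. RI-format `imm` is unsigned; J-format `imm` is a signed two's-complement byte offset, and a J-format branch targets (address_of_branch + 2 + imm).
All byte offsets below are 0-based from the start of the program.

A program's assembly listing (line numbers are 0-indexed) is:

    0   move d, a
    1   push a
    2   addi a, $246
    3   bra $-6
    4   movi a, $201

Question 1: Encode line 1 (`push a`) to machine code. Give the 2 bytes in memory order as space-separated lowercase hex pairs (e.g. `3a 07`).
00 a4

1. push fields op=0x29:6|rd=0:2|pad=0:8 → word a400h → 00 a4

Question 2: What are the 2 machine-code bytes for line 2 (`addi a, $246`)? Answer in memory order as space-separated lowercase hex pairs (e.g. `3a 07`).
f6 fc

L2: addi op=0x3f:6|rd=0:2|imm=246:8 ⇒ 0xfcf6 ⇒ little f6 fc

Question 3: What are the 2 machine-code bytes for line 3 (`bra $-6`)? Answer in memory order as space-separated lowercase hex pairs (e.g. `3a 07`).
fa 63

3. bra fields op=0x18:6|imm=-6:10 → word 63fah → fa 63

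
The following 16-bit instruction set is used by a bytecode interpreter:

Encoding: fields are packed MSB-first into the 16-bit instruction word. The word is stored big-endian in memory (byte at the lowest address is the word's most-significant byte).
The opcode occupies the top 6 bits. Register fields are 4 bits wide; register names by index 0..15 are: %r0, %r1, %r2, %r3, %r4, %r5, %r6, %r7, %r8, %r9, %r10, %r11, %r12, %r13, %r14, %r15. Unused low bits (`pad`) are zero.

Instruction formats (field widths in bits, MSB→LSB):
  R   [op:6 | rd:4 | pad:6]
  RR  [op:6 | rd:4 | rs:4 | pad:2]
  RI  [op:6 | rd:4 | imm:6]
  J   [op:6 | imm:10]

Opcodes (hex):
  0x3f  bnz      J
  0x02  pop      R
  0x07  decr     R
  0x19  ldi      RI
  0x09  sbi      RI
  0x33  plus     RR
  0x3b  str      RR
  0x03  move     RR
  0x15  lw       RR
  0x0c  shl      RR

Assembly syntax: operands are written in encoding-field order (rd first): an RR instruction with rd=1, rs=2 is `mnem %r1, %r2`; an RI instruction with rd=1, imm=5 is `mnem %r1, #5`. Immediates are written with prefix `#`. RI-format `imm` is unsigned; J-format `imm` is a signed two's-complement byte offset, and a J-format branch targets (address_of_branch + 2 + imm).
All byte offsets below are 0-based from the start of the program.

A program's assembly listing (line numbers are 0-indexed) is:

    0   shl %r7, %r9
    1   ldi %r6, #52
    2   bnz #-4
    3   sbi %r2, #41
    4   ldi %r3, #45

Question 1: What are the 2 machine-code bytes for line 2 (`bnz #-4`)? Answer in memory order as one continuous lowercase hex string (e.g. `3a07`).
fffc

L2: bnz op=0x3f:6|imm=-4:10 ⇒ 0xfffc ⇒ big ff fc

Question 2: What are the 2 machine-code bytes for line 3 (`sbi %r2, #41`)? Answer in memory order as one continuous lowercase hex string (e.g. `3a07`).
24a9

line 3 (sbi): pack op=0x9:6|rd=2:4|imm=41:6 = 0x24a9; big→ 24 a9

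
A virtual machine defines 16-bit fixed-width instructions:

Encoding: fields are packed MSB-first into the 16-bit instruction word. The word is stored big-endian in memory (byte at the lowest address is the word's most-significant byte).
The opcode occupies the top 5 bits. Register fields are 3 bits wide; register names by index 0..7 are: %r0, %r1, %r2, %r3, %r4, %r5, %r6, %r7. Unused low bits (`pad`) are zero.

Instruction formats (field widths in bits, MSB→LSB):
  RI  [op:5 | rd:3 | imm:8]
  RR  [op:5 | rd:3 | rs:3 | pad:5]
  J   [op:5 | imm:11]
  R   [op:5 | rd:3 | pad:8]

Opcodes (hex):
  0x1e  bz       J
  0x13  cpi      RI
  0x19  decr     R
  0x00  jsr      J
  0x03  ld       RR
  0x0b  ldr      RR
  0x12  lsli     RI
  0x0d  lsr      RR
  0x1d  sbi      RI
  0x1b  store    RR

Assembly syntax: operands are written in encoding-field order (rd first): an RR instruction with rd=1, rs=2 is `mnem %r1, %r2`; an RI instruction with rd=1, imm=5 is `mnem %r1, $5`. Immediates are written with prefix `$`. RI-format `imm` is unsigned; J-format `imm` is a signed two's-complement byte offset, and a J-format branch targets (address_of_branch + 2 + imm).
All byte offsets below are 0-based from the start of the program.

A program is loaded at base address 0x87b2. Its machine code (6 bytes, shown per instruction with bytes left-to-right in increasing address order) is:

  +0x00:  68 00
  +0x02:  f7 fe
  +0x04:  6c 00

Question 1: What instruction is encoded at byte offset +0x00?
lsr %r0, %r0

[00] 68 00 → 0x6800
  op=0x6800>>11=0xd ⇒ lsr (RR)
  [10:8] rd=0 = %r0
  [7:5] rs=0 = %r0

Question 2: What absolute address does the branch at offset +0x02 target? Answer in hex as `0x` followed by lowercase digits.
0x87b4

@+02  big-endian(f7 fe) = 0xf7fe
  opcode bits[15:11]=0x1e: bz/J
  [10:0] imm=2046 (s11→-2) = $-2
  target = base 0x87b2 + off 0x02 + 2 + imm -2 = 0x87b4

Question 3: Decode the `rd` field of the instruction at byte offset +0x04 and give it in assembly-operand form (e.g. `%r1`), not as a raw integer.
%r4

[04] 6c 00 → 0x6c00
  top 5b → 0xd → lsr [RR]
  [10:8] rd=4 = %r4
  [7:5] rs=0 = %r0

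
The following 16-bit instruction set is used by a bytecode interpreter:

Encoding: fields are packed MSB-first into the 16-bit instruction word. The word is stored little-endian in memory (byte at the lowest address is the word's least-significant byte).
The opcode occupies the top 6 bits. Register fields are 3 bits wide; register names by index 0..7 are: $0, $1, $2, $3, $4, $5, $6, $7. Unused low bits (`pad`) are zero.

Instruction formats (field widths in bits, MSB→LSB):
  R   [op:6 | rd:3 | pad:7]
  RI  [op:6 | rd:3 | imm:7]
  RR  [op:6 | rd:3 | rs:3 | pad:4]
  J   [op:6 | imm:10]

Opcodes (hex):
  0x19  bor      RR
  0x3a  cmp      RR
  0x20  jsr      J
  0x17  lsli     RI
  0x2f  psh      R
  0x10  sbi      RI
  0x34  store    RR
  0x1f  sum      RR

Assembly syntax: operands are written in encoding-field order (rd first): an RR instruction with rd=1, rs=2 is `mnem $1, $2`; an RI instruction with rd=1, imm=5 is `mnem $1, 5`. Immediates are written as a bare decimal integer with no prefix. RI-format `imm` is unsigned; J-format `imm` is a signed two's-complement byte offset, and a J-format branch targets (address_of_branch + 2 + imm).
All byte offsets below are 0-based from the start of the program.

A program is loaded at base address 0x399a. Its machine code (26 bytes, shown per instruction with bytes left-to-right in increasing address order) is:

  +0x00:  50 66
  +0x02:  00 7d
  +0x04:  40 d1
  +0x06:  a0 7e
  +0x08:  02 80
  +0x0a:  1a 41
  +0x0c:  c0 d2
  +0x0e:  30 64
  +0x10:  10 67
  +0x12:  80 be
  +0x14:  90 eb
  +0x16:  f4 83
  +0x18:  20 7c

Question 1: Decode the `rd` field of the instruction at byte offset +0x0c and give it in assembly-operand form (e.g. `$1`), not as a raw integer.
@+0c  little-endian(c0 d2) = 0xd2c0
  opcode bits[15:10]=0x34: store/RR
  [9:7] rd=5 = $5
  [6:4] rs=4 = $4

$5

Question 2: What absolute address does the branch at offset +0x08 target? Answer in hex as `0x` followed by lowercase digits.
0x39a6

off 0x08: read 02 80 as little → 0x8002
  top 6b → 0x20 → jsr [J]
  imm@[9:0]=0x2 ⇒ 2
  target = base 0x399a + off 0x08 + 2 + imm 2 = 0x39a6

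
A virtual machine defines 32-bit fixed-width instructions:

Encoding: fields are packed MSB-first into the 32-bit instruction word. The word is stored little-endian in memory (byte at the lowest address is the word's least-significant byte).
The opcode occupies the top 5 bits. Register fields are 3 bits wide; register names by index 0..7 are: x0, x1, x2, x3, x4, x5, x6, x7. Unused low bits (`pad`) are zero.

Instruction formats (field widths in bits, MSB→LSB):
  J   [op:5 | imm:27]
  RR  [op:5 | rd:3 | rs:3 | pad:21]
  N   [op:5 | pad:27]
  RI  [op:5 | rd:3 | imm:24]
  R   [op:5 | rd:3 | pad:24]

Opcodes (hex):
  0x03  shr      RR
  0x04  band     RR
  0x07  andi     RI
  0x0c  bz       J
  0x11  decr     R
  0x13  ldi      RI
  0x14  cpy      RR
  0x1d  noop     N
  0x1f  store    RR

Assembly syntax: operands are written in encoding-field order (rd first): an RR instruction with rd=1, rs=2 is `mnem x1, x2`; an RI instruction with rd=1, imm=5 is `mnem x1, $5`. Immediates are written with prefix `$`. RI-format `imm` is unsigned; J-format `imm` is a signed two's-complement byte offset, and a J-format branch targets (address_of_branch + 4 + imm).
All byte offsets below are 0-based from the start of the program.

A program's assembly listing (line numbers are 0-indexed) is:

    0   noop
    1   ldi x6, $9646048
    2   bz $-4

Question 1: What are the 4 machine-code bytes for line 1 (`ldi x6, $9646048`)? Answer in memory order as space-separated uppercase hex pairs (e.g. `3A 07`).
1. ldi fields op=0x13:5|rd=6:3|imm=9646048:24 → word 9e932fe0h → e0 2f 93 9e

E0 2F 93 9E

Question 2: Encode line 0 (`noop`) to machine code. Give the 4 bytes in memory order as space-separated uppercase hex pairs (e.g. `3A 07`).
00 00 00 E8

L0: noop op=0x1d:5|pad=0:27 ⇒ 0xe8000000 ⇒ little 00 00 00 e8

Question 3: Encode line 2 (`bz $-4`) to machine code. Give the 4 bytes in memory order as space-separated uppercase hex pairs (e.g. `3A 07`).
L2: bz op=0xc:5|imm=-4:27 ⇒ 0x67fffffc ⇒ little fc ff ff 67

FC FF FF 67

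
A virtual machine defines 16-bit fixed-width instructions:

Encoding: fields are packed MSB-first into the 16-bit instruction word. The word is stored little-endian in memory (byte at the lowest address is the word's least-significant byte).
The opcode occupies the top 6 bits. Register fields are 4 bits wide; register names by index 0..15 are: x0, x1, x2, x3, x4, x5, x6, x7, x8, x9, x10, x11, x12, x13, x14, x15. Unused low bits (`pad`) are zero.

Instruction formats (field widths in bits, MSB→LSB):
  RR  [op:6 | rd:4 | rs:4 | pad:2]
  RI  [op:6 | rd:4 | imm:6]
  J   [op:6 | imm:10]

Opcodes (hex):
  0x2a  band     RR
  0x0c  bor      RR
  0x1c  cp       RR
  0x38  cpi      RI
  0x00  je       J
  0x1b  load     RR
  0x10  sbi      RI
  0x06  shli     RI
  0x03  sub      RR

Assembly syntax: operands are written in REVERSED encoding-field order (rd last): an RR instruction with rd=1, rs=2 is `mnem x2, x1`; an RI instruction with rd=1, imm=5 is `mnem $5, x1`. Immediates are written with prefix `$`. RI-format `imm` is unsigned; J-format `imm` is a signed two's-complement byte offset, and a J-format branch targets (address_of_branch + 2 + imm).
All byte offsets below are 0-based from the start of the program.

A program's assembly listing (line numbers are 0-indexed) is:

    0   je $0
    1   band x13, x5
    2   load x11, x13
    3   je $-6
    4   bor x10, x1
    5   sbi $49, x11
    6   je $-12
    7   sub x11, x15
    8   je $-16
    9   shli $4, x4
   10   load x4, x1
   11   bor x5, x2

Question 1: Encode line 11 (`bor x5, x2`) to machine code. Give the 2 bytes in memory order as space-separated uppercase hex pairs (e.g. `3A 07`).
11. bor fields op=0xc:6|rd=2:4|rs=5:4|pad=0:2 → word 3094h → 94 30

94 30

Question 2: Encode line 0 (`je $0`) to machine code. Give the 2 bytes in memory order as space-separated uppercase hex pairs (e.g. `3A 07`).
line 0 (je): pack op=0x0:6|imm=0:10 = 0x0000; little→ 00 00

00 00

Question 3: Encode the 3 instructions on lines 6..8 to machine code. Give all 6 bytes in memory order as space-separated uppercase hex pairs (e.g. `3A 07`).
F4 03 EC 0F F0 03

L6: je op=0x0:6|imm=-12:10 ⇒ 0x03f4 ⇒ little f4 03
L7: sub op=0x3:6|rd=15:4|rs=11:4|pad=0:2 ⇒ 0x0fec ⇒ little ec 0f
L8: je op=0x0:6|imm=-16:10 ⇒ 0x03f0 ⇒ little f0 03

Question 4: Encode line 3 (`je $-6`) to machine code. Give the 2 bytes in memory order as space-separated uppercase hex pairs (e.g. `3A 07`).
FA 03

L3: je op=0x0:6|imm=-6:10 ⇒ 0x03fa ⇒ little fa 03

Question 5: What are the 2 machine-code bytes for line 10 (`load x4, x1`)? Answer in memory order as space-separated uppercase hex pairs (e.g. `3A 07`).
line 10 (load): pack op=0x1b:6|rd=1:4|rs=4:4|pad=0:2 = 0x6c50; little→ 50 6c

50 6C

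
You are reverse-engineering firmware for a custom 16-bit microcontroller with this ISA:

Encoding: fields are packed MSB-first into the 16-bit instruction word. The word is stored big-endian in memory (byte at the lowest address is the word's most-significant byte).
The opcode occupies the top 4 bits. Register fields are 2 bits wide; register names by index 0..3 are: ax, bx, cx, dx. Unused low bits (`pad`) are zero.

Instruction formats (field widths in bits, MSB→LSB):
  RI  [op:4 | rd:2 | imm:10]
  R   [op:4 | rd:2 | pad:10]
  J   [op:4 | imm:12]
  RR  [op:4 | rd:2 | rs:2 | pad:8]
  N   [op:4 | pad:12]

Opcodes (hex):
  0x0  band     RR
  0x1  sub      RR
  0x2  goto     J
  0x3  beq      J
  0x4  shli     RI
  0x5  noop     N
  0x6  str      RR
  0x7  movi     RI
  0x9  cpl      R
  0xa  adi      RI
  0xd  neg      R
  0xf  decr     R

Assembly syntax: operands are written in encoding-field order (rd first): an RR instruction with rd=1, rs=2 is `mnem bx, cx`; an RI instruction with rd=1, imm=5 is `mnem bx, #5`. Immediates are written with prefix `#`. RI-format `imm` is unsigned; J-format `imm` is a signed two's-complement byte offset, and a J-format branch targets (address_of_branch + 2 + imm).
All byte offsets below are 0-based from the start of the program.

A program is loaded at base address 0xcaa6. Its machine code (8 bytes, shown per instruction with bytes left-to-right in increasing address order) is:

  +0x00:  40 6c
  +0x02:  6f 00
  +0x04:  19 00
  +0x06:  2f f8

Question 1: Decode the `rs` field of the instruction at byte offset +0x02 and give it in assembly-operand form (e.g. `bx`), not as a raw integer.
@+02  big-endian(6f 00) = 0x6f00
  top 4b → 0x6 → str [RR]
  rd@[11:10]=0x3 ⇒ dx
  rs@[9:8]=0x3 ⇒ dx

dx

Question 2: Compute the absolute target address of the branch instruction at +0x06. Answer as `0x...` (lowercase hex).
[06] 2f f8 → 0x2ff8
  op=0x2ff8>>12=0x2 ⇒ goto (J)
  imm: (w>>0)&0xfff=0xff8 (s12→-8) → #-8
  target = base 0xcaa6 + off 0x06 + 2 + imm -8 = 0xcaa6

0xcaa6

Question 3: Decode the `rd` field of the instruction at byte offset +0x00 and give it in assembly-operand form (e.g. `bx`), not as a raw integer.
ax

off 0x00: read 40 6c as big → 0x406c
  op=0x406c>>12=0x4 ⇒ shli (RI)
  [11:10] rd=0 = ax
  [9:0] imm=108 = #108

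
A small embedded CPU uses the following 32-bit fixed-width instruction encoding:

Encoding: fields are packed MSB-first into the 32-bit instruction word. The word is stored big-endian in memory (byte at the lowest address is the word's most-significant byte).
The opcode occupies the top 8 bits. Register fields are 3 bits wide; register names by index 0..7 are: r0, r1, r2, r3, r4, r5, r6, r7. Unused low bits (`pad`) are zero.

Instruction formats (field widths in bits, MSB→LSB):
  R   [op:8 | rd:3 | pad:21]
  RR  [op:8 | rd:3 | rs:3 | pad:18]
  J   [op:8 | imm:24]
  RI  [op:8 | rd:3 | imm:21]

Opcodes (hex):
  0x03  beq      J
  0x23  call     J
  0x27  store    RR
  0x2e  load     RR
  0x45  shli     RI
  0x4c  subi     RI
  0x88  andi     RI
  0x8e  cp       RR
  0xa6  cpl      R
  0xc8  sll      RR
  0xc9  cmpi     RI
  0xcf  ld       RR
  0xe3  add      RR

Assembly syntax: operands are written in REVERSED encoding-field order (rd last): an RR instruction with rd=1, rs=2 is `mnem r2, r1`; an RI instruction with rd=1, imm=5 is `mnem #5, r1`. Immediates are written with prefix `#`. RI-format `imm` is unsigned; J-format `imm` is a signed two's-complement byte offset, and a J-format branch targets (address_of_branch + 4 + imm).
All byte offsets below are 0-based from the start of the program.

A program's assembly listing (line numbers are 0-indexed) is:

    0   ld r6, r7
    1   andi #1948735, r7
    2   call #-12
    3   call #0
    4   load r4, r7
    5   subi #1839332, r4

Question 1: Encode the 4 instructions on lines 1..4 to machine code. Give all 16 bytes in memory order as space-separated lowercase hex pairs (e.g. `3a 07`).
88 fd bc 3f 23 ff ff f4 23 00 00 00 2e f0 00 00

L1: andi op=0x88:8|rd=7:3|imm=1948735:21 ⇒ 0x88fdbc3f ⇒ big 88 fd bc 3f
L2: call op=0x23:8|imm=-12:24 ⇒ 0x23fffff4 ⇒ big 23 ff ff f4
L3: call op=0x23:8|imm=0:24 ⇒ 0x23000000 ⇒ big 23 00 00 00
L4: load op=0x2e:8|rd=7:3|rs=4:3|pad=0:18 ⇒ 0x2ef00000 ⇒ big 2e f0 00 00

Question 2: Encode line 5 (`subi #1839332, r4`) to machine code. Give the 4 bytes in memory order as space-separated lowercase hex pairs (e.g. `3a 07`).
4c 9c 10 e4

L5: subi op=0x4c:8|rd=4:3|imm=1839332:21 ⇒ 0x4c9c10e4 ⇒ big 4c 9c 10 e4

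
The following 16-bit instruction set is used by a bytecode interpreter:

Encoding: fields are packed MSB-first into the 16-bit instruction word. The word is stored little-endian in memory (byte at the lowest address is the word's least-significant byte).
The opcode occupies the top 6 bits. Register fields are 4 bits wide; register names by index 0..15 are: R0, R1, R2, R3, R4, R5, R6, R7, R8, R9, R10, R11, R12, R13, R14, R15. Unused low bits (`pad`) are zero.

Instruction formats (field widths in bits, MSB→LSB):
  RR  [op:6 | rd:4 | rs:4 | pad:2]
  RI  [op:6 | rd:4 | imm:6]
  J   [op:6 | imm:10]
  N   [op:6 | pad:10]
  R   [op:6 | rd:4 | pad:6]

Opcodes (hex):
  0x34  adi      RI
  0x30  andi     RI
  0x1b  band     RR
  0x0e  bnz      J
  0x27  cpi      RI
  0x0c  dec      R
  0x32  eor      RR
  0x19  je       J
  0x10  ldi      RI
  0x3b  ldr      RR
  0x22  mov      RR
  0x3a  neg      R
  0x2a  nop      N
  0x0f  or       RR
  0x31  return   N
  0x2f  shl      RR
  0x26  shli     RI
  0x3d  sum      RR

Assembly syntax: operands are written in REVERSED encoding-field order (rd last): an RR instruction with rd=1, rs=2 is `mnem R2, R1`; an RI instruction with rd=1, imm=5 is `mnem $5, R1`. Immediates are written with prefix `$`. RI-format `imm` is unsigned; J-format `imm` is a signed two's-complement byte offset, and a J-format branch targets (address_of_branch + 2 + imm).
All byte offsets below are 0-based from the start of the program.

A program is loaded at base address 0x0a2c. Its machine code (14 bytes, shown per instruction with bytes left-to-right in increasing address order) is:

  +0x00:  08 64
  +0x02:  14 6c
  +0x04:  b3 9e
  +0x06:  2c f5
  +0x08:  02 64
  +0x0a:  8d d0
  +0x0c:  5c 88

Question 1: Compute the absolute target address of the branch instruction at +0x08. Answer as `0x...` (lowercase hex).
0x0a38

@+08  little-endian(02 64) = 0x6402
  opcode bits[15:10]=0x19: je/J
  imm: (w>>0)&0x3ff=0x2 → $2
  target = base 0x0a2c + off 0x08 + 2 + imm 2 = 0x0a38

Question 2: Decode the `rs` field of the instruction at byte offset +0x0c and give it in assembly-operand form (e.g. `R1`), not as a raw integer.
R7

off 0x0c: read 5c 88 as little → 0x885c
  op=0x885c>>10=0x22 ⇒ mov (RR)
  [9:6] rd=1 = R1
  [5:2] rs=7 = R7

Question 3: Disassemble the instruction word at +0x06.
@+06  little-endian(2c f5) = 0xf52c
  opcode bits[15:10]=0x3d: sum/RR
  [9:6] rd=4 = R4
  [5:2] rs=11 = R11

sum R11, R4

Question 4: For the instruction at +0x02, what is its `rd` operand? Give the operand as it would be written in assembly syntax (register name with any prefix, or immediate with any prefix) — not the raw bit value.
[02] 14 6c → 0x6c14
  opcode bits[15:10]=0x1b: band/RR
  rd: (w>>6)&0xf=0x0 → R0
  rs: (w>>2)&0xf=0x5 → R5

R0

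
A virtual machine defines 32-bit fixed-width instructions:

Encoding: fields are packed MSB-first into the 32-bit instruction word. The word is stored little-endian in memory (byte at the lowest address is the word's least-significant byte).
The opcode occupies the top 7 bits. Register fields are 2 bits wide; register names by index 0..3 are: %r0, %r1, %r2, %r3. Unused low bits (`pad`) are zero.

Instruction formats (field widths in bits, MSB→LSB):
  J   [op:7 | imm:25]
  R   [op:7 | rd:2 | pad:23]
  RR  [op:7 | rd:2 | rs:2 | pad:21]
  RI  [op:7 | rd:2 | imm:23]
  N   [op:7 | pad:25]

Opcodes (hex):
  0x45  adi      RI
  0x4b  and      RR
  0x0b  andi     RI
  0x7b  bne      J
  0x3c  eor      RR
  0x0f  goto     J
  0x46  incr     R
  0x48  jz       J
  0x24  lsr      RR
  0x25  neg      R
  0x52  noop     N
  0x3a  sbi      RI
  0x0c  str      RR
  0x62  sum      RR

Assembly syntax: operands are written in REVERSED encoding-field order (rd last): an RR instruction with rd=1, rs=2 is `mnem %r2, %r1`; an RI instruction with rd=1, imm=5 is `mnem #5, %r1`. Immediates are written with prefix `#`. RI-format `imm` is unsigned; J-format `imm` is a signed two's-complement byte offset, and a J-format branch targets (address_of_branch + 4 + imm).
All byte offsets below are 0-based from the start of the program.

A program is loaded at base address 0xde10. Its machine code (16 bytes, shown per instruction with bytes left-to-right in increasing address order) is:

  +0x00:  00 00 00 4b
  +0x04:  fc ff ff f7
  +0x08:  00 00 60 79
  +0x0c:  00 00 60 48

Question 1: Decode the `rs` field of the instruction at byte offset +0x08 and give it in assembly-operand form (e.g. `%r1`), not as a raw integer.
%r3

[08] 00 00 60 79 → 0x79600000
  opcode bits[31:25]=0x3c: eor/RR
  rd@[24:23]=0x2 ⇒ %r2
  rs@[22:21]=0x3 ⇒ %r3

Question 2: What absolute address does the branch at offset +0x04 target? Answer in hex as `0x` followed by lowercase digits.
+0x04: fc ff ff f7 ⇒ word 0xf7fffffc (little)
  opcode bits[31:25]=0x7b: bne/J
  imm@[24:0]=0x1fffffc (s25→-4) ⇒ #-4
  target = base 0xde10 + off 0x04 + 4 + imm -4 = 0xde14

0xde14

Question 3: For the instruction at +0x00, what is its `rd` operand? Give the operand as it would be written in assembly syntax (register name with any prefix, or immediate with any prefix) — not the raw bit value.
[00] 00 00 00 4b → 0x4b000000
  top 7b → 0x25 → neg [R]
  rd: (w>>23)&0x3=0x2 → %r2

%r2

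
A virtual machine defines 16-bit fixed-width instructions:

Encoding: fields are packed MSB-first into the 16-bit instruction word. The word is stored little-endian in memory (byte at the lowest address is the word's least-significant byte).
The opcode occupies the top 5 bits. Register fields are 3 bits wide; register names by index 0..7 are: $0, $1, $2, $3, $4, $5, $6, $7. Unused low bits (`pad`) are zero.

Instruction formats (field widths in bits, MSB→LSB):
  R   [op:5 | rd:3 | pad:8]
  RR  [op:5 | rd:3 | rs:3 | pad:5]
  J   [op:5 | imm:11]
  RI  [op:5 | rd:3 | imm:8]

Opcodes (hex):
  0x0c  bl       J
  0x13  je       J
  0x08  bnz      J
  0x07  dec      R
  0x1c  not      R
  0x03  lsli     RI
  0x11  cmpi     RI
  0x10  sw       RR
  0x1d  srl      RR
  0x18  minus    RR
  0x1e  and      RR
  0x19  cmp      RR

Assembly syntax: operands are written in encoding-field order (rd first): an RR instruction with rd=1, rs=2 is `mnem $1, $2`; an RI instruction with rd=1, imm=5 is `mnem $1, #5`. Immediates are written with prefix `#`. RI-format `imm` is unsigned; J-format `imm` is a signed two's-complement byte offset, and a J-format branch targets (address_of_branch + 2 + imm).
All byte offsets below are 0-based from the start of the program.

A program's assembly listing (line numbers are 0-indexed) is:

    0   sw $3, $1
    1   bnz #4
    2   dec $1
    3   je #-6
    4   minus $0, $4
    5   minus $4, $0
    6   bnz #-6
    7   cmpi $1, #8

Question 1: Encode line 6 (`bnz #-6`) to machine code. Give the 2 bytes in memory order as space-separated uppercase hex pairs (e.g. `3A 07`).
FA 47

L6: bnz op=0x8:5|imm=-6:11 ⇒ 0x47fa ⇒ little fa 47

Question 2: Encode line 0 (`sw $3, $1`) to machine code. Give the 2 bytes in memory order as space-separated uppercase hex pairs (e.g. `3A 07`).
L0: sw op=0x10:5|rd=3:3|rs=1:3|pad=0:5 ⇒ 0x8320 ⇒ little 20 83

20 83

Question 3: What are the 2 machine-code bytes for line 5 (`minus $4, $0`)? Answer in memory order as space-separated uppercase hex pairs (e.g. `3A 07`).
00 C4

line 5 (minus): pack op=0x18:5|rd=4:3|rs=0:3|pad=0:5 = 0xc400; little→ 00 c4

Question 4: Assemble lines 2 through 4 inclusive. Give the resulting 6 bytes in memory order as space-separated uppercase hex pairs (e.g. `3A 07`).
00 39 FA 9F 80 C0

line 2 (dec): pack op=0x7:5|rd=1:3|pad=0:8 = 0x3900; little→ 00 39
line 3 (je): pack op=0x13:5|imm=-6:11 = 0x9ffa; little→ fa 9f
line 4 (minus): pack op=0x18:5|rd=0:3|rs=4:3|pad=0:5 = 0xc080; little→ 80 c0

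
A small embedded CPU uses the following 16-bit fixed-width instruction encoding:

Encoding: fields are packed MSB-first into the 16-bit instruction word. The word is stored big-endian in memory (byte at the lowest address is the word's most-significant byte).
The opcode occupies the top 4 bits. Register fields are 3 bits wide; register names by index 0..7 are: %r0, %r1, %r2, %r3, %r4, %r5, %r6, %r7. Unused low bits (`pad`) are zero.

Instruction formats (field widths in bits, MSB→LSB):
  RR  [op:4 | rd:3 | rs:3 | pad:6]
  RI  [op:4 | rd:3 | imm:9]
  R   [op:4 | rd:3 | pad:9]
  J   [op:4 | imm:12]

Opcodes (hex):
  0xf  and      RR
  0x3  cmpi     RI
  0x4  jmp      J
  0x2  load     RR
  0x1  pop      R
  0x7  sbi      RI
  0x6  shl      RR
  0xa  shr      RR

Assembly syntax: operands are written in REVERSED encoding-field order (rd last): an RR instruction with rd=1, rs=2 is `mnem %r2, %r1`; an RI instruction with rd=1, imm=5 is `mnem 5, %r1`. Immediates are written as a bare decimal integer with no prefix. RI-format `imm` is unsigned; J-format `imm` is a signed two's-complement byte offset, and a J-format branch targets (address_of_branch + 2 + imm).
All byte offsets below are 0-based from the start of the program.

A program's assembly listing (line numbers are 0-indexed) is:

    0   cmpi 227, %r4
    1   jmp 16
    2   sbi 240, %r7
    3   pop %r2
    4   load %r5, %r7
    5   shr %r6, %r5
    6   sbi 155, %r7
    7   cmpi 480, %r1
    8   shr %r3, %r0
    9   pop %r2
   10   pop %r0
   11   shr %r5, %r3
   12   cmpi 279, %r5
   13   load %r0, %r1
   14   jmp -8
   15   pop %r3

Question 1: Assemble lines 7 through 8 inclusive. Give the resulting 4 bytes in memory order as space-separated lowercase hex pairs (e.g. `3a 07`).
33 e0 a0 c0

7. cmpi fields op=0x3:4|rd=1:3|imm=480:9 → word 33e0h → 33 e0
8. shr fields op=0xa:4|rd=0:3|rs=3:3|pad=0:6 → word a0c0h → a0 c0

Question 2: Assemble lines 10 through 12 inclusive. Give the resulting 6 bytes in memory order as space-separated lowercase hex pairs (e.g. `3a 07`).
L10: pop op=0x1:4|rd=0:3|pad=0:9 ⇒ 0x1000 ⇒ big 10 00
L11: shr op=0xa:4|rd=3:3|rs=5:3|pad=0:6 ⇒ 0xa740 ⇒ big a7 40
L12: cmpi op=0x3:4|rd=5:3|imm=279:9 ⇒ 0x3b17 ⇒ big 3b 17

10 00 a7 40 3b 17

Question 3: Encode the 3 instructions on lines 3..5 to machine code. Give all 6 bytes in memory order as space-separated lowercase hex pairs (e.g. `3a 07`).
14 00 2f 40 ab 80

3. pop fields op=0x1:4|rd=2:3|pad=0:9 → word 1400h → 14 00
4. load fields op=0x2:4|rd=7:3|rs=5:3|pad=0:6 → word 2f40h → 2f 40
5. shr fields op=0xa:4|rd=5:3|rs=6:3|pad=0:6 → word ab80h → ab 80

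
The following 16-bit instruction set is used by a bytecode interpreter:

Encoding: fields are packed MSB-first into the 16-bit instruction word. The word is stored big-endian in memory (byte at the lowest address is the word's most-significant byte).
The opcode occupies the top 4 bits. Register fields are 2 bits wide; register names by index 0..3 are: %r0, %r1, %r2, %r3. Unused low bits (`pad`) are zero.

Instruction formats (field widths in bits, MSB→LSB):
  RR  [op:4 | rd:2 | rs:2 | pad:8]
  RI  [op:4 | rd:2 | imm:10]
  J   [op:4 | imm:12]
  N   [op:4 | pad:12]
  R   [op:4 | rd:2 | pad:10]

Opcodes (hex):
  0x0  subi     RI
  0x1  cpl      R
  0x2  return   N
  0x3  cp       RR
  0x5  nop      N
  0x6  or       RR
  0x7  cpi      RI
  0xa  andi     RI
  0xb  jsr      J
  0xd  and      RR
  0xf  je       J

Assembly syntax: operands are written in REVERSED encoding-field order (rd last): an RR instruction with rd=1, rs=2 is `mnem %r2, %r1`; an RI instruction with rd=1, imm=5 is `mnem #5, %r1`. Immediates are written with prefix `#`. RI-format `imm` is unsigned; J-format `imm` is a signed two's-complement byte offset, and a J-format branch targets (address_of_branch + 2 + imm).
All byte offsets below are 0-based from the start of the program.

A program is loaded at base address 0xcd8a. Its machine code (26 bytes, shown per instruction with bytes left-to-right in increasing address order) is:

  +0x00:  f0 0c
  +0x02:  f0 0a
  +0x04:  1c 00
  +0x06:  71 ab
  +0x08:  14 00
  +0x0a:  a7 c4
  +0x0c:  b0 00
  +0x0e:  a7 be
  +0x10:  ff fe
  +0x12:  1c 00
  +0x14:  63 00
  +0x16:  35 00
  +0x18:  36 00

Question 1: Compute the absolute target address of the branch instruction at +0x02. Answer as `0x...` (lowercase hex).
[02] f0 0a → 0xf00a
  top 4b → 0xf → je [J]
  imm@[11:0]=0xa ⇒ #10
  target = base 0xcd8a + off 0x02 + 2 + imm 10 = 0xcd98

0xcd98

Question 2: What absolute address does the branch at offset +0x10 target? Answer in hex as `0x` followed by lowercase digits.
+0x10: ff fe ⇒ word 0xfffe (big)
  top 4b → 0xf → je [J]
  [11:0] imm=4094 (s12→-2) = #-2
  target = base 0xcd8a + off 0x10 + 2 + imm -2 = 0xcd9a

0xcd9a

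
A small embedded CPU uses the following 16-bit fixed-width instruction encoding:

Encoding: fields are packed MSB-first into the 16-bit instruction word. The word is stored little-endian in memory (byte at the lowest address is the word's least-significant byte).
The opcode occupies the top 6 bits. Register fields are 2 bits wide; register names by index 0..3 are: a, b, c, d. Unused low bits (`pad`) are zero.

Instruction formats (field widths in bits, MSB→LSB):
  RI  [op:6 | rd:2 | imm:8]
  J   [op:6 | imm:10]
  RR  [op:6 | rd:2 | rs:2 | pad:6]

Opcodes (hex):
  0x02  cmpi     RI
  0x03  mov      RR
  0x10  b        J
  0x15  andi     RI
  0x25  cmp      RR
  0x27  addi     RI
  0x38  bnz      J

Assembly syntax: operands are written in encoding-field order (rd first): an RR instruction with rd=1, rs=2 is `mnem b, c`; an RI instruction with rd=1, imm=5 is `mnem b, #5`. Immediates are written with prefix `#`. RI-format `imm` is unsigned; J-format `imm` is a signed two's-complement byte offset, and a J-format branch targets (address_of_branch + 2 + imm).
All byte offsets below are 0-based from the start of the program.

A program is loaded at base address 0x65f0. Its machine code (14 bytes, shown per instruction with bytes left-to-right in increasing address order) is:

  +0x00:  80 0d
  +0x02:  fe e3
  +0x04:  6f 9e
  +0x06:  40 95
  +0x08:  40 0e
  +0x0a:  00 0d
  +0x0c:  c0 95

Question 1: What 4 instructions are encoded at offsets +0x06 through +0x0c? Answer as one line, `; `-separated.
cmp b, b; mov c, b; mov b, a; cmp b, d

off 0x06: read 40 95 as little → 0x9540
  op=0x9540>>10=0x25 ⇒ cmp (RR)
  rd: (w>>8)&0x3=0x1 → b
  rs: (w>>6)&0x3=0x1 → b
off 0x08: read 40 0e as little → 0x0e40
  op=0x0e40>>10=0x3 ⇒ mov (RR)
  rd: (w>>8)&0x3=0x2 → c
  rs: (w>>6)&0x3=0x1 → b
off 0x0a: read 00 0d as little → 0x0d00
  op=0x0d00>>10=0x3 ⇒ mov (RR)
  rd: (w>>8)&0x3=0x1 → b
  rs: (w>>6)&0x3=0x0 → a
off 0x0c: read c0 95 as little → 0x95c0
  op=0x95c0>>10=0x25 ⇒ cmp (RR)
  rd: (w>>8)&0x3=0x1 → b
  rs: (w>>6)&0x3=0x3 → d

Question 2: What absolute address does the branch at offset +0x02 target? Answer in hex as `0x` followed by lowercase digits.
+0x02: fe e3 ⇒ word 0xe3fe (little)
  opcode bits[15:10]=0x38: bnz/J
  [9:0] imm=1022 (s10→-2) = #-2
  target = base 0x65f0 + off 0x02 + 2 + imm -2 = 0x65f2

0x65f2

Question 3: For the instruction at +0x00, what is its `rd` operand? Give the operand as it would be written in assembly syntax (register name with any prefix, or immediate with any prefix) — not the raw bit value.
b

+0x00: 80 0d ⇒ word 0x0d80 (little)
  op=0x0d80>>10=0x3 ⇒ mov (RR)
  [9:8] rd=1 = b
  [7:6] rs=2 = c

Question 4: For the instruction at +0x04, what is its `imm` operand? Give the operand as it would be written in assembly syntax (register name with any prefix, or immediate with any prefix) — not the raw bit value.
#111

+0x04: 6f 9e ⇒ word 0x9e6f (little)
  op=0x9e6f>>10=0x27 ⇒ addi (RI)
  rd: (w>>8)&0x3=0x2 → c
  imm: (w>>0)&0xff=0x6f → #111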